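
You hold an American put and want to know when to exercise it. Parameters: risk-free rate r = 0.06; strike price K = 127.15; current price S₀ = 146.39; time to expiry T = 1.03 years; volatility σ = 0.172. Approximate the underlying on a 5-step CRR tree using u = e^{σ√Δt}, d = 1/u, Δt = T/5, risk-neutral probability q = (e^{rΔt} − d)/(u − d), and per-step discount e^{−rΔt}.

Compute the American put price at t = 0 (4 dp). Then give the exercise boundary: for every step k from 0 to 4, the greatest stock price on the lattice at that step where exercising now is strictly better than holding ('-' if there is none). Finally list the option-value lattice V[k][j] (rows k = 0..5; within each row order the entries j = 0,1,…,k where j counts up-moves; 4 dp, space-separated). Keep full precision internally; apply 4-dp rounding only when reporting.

Δt=0.20600  u=1.08119  d=0.92490  q=0.56007  discount=0.98772
step 5 (expiry): payoffs max(K−S,0) = 28.0684 11.3255 0.0000 0.0000 0.0000 0.0000
step 4: (k=4,j=0): S=107.1265, (K−S)⁺=20.0235, hold=18.4616 ⇒ V=20.0235 exercise | (k=4,j=1): S=125.2288, (K−S)⁺=1.9212, hold=4.9212 ⇒ V=4.9212 continue | (k=4,j=2): S=146.3900, (K−S)⁺=0.0000, hold=0.0000 ⇒ V=0.0000 continue | (k=4,j=3): S=171.1271, (K−S)⁺=0.0000, hold=0.0000 ⇒ V=0.0000 continue | (k=4,j=4): S=200.0442, (K−S)⁺=0.0000, hold=0.0000 ⇒ V=0.0000 continue  boundary S*=107.1265
step 3: (k=3,j=0): S=115.8245, (K−S)⁺=11.3255, hold=11.4232 ⇒ V=11.4232 continue | (k=3,j=1): S=135.3966, (K−S)⁺=0.0000, hold=2.1384 ⇒ V=2.1384 continue | (k=3,j=2): S=158.2760, (K−S)⁺=0.0000, hold=0.0000 ⇒ V=0.0000 continue | (k=3,j=3): S=185.0216, (K−S)⁺=0.0000, hold=0.0000 ⇒ V=0.0000 continue  boundary S*=-
step 2: (k=2,j=0): S=125.2288, (K−S)⁺=1.9212, hold=6.1466 ⇒ V=6.1466 continue | (k=2,j=1): S=146.3900, (K−S)⁺=0.0000, hold=0.9292 ⇒ V=0.9292 continue | (k=2,j=2): S=171.1271, (K−S)⁺=0.0000, hold=0.0000 ⇒ V=0.0000 continue  boundary S*=-
step 1: (k=1,j=0): S=135.3966, (K−S)⁺=0.0000, hold=3.1849 ⇒ V=3.1849 continue | (k=1,j=1): S=158.2760, (K−S)⁺=0.0000, hold=0.4038 ⇒ V=0.4038 continue  boundary S*=-
step 0: (k=0,j=0): S=146.3900, (K−S)⁺=0.0000, hold=1.6073 ⇒ V=1.6073 continue  boundary S*=-

price = 1.6073
boundary = - - - - 107.1265
tree:
1.6073
3.1849 0.4038
6.1466 0.9292 0.0000
11.4232 2.1384 0.0000 0.0000
20.0235 4.9212 0.0000 0.0000 0.0000
28.0684 11.3255 0.0000 0.0000 0.0000 0.0000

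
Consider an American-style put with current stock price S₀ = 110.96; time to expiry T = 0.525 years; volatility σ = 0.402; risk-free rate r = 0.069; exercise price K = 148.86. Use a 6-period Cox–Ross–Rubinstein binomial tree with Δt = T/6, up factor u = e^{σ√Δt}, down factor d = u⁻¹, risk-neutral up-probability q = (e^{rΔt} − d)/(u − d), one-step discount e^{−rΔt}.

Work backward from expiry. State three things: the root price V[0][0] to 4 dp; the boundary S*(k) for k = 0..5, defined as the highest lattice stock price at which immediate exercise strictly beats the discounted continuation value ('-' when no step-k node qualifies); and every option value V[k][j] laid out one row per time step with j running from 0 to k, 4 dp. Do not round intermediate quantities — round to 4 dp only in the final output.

price = 38.7236
boundary = - 98.5197 87.4742 98.5197 110.9600 124.9712
tree:
38.7236
50.3403 27.3789
61.3858 37.9872 16.9214
71.1930 50.3403 25.8844 8.0099
79.9007 61.3858 37.9000 13.9770 2.0373
87.6321 71.1930 50.3403 23.8888 4.0644 0.0000
94.4966 79.9007 61.3858 37.9000 8.1085 0.0000 0.0000

Δt=0.08750  u=1.12627  d=0.88788  q=0.49571  discount=0.99398
step 6 (expiry): payoffs max(K−S,0) = 94.4966 79.9007 61.3858 37.9000 8.1085 0.0000 0.0000
step 5: (k=5,j=0): S=61.2279, (K−S)⁺=87.6321, hold=86.7360 ⇒ V=87.6321 exercise | (k=5,j=1): S=77.6670, (K−S)⁺=71.1930, hold=70.2970 ⇒ V=71.1930 exercise | (k=5,j=2): S=98.5197, (K−S)⁺=50.3403, hold=49.4443 ⇒ V=50.3403 exercise | (k=5,j=3): S=124.9712, (K−S)⁺=23.8888, hold=22.9928 ⇒ V=23.8888 exercise | (k=5,j=4): S=158.5245, (K−S)⁺=0.0000, hold=4.0644 ⇒ V=4.0644 continue | (k=5,j=5): S=201.0866, (K−S)⁺=0.0000, hold=0.0000 ⇒ V=0.0000 continue  boundary S*=124.9712
step 4: (k=4,j=0): S=68.9593, (K−S)⁺=79.9007, hold=79.0046 ⇒ V=79.9007 exercise | (k=4,j=1): S=87.4742, (K−S)⁺=61.3858, hold=60.4898 ⇒ V=61.3858 exercise | (k=4,j=2): S=110.9600, (K−S)⁺=37.9000, hold=37.0040 ⇒ V=37.9000 exercise | (k=4,j=3): S=140.7515, (K−S)⁺=8.1085, hold=13.9770 ⇒ V=13.9770 continue | (k=4,j=4): S=178.5418, (K−S)⁺=0.0000, hold=2.0373 ⇒ V=2.0373 continue  boundary S*=110.9600
step 3: (k=3,j=0): S=77.6670, (K−S)⁺=71.1930, hold=70.2970 ⇒ V=71.1930 exercise | (k=3,j=1): S=98.5197, (K−S)⁺=50.3403, hold=49.4443 ⇒ V=50.3403 exercise | (k=3,j=2): S=124.9712, (K−S)⁺=23.8888, hold=25.8844 ⇒ V=25.8844 continue | (k=3,j=3): S=158.5245, (K−S)⁺=0.0000, hold=8.0099 ⇒ V=8.0099 continue  boundary S*=98.5197
step 2: (k=2,j=0): S=87.4742, (K−S)⁺=61.3858, hold=60.4898 ⇒ V=61.3858 exercise | (k=2,j=1): S=110.9600, (K−S)⁺=37.9000, hold=37.9872 ⇒ V=37.9872 continue | (k=2,j=2): S=140.7515, (K−S)⁺=8.1085, hold=16.9214 ⇒ V=16.9214 continue  boundary S*=87.4742
step 1: (k=1,j=0): S=98.5197, (K−S)⁺=50.3403, hold=49.4872 ⇒ V=50.3403 exercise | (k=1,j=1): S=124.9712, (K−S)⁺=23.8888, hold=27.3789 ⇒ V=27.3789 continue  boundary S*=98.5197
step 0: (k=0,j=0): S=110.9600, (K−S)⁺=37.9000, hold=38.7236 ⇒ V=38.7236 continue  boundary S*=-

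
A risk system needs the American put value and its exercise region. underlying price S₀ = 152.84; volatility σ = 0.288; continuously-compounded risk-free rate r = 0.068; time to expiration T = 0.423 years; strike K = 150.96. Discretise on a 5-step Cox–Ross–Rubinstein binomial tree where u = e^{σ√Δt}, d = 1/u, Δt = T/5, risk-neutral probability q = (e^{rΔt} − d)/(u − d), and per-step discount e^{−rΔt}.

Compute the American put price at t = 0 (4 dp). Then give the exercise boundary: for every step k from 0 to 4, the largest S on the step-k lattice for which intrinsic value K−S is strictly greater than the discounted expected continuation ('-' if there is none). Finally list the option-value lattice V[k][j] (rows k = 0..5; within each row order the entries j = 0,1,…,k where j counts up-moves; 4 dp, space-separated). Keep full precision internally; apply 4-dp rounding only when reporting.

price = 9.2345
boundary = - - - 118.8768 129.2639
tree:
9.2345
14.5947 4.2593
22.1895 7.5623 1.1774
32.0832 13.0641 2.4340 0.0000
41.6356 21.6961 5.0317 0.0000 0.0000
50.4204 32.0832 10.4015 0.0000 0.0000 0.0000

Δt=0.08460  u=1.08738  d=0.91964  q=0.51347  discount=0.99426
step 5 (expiry): payoffs max(K−S,0) = 50.4204 32.0832 10.4015 0.0000 0.0000 0.0000
step 4: (k=4,j=0): S=109.3244, (K−S)⁺=41.6356, hold=40.7696 ⇒ V=41.6356 exercise | (k=4,j=1): S=129.2639, (K−S)⁺=21.6961, hold=20.8302 ⇒ V=21.6961 exercise | (k=4,j=2): S=152.8400, (K−S)⁺=0.0000, hold=5.0317 ⇒ V=5.0317 continue | (k=4,j=3): S=180.7161, (K−S)⁺=0.0000, hold=0.0000 ⇒ V=0.0000 continue | (k=4,j=4): S=213.6765, (K−S)⁺=0.0000, hold=0.0000 ⇒ V=0.0000 continue  boundary S*=129.2639
step 3: (k=3,j=0): S=118.8768, (K−S)⁺=32.0832, hold=31.2172 ⇒ V=32.0832 exercise | (k=3,j=1): S=140.5585, (K−S)⁺=10.4015, hold=13.0641 ⇒ V=13.0641 continue | (k=3,j=2): S=166.1946, (K−S)⁺=0.0000, hold=2.4340 ⇒ V=2.4340 continue | (k=3,j=3): S=196.5065, (K−S)⁺=0.0000, hold=0.0000 ⇒ V=0.0000 continue  boundary S*=118.8768
step 2: (k=2,j=0): S=129.2639, (K−S)⁺=21.6961, hold=22.1895 ⇒ V=22.1895 continue | (k=2,j=1): S=152.8400, (K−S)⁺=0.0000, hold=7.5623 ⇒ V=7.5623 continue | (k=2,j=2): S=180.7161, (K−S)⁺=0.0000, hold=1.1774 ⇒ V=1.1774 continue  boundary S*=-
step 1: (k=1,j=0): S=140.5585, (K−S)⁺=10.4015, hold=14.5947 ⇒ V=14.5947 continue | (k=1,j=1): S=166.1946, (K−S)⁺=0.0000, hold=4.2593 ⇒ V=4.2593 continue  boundary S*=-
step 0: (k=0,j=0): S=152.8400, (K−S)⁺=0.0000, hold=9.2345 ⇒ V=9.2345 continue  boundary S*=-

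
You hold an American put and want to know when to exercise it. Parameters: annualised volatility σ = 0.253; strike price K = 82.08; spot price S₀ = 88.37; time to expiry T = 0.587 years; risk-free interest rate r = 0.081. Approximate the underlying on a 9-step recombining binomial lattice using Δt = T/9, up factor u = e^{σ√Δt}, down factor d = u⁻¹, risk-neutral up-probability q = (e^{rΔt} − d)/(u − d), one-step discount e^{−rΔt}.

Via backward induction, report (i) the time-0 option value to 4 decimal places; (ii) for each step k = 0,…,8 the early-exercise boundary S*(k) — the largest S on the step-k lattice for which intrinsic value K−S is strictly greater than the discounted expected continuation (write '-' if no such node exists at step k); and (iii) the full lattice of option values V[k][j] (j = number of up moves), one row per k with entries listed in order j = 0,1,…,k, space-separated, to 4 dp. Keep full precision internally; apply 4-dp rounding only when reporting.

Δt=0.06522, u=1.06675, d=0.93743, q=0.52481, disc=e^(-rΔt)=0.99473
k=9 terminal: V=max(K-S,0) → 32.6767 25.8617 18.1065 9.2816 0.0000 0.0000 0.0000 0.0000 0.0000 0.0000
k=8: j=0 S=52.7008 intr=29.3792 cont=28.9467 V=29.3792[EX]; j=1 S=59.9707 intr=22.1093 cont=21.6768 V=22.1093[EX]; j=2 S=68.2435 intr=13.8365 cont=13.4041 V=13.8365[EX]; j=3 S=77.6574 intr=4.4226 cont=4.3872 V=4.4226[EX]; j=4 S=88.3700 intr=0.0000 cont=0.0000 V=0.0000[hold]; j=5 S=100.5604 intr=0.0000 cont=0.0000 V=0.0000[hold]; j=6 S=114.4323 intr=0.0000 cont=0.0000 V=0.0000[hold]; j=7 S=130.2179 intr=0.0000 cont=0.0000 V=0.0000[hold]; j=8 S=148.1810 intr=0.0000 cont=0.0000 V=0.0000[hold]  S*(8)=77.6574
k=7: j=0 S=56.2183 intr=25.8617 cont=25.4292 V=25.8617[EX]; j=1 S=63.9735 intr=18.1065 cont=17.6740 V=18.1065[EX]; j=2 S=72.7984 intr=9.2816 cont=8.8491 V=9.2816[EX]; j=3 S=82.8407 intr=0.0000 cont=2.0905 V=2.0905[hold]; j=4 S=94.2683 intr=0.0000 cont=0.0000 V=0.0000[hold]; j=5 S=107.2723 intr=0.0000 cont=0.0000 V=0.0000[hold]; j=6 S=122.0702 intr=0.0000 cont=0.0000 V=0.0000[hold]; j=7 S=138.9094 intr=0.0000 cont=0.0000 V=0.0000[hold]  S*(7)=72.7984
k=6: j=0 S=59.9707 intr=22.1093 cont=21.6768 V=22.1093[EX]; j=1 S=68.2435 intr=13.8365 cont=13.4041 V=13.8365[EX]; j=2 S=77.6574 intr=4.4226 cont=5.4786 V=5.4786[hold]; j=3 S=88.3700 intr=0.0000 cont=0.9881 V=0.9881[hold]; j=4 S=100.5604 intr=0.0000 cont=0.0000 V=0.0000[hold]; j=5 S=114.4323 intr=0.0000 cont=0.0000 V=0.0000[hold]; j=6 S=130.2179 intr=0.0000 cont=0.0000 V=0.0000[hold]  S*(6)=68.2435
k=5: j=0 S=63.9735 intr=18.1065 cont=17.6740 V=18.1065[EX]; j=1 S=72.7984 intr=9.2816 cont=9.4004 V=9.4004[hold]; j=2 S=82.8407 intr=0.0000 cont=3.1055 V=3.1055[hold]; j=3 S=94.2683 intr=0.0000 cont=0.4671 V=0.4671[hold]; j=4 S=107.2723 intr=0.0000 cont=0.0000 V=0.0000[hold]; j=5 S=122.0702 intr=0.0000 cont=0.0000 V=0.0000[hold]  S*(5)=63.9735
k=4: j=0 S=68.2435 intr=13.8365 cont=13.4661 V=13.8365[EX]; j=1 S=77.6574 intr=4.4226 cont=6.0646 V=6.0646[hold]; j=2 S=88.3700 intr=0.0000 cont=1.7117 V=1.7117[hold]; j=3 S=100.5604 intr=0.0000 cont=0.2208 V=0.2208[hold]; j=4 S=114.4323 intr=0.0000 cont=0.0000 V=0.0000[hold]  S*(4)=68.2435
k=3: j=0 S=72.7984 intr=9.2816 cont=9.7063 V=9.7063[hold]; j=1 S=82.8407 intr=0.0000 cont=3.7602 V=3.7602[hold]; j=2 S=94.2683 intr=0.0000 cont=0.9244 V=0.9244[hold]; j=3 S=107.2723 intr=0.0000 cont=0.1044 V=0.1044[hold]  S*(3)=-
k=2: j=0 S=77.6574 intr=4.4226 cont=6.5510 V=6.5510[hold]; j=1 S=88.3700 intr=0.0000 cont=2.2600 V=2.2600[hold]; j=2 S=100.5604 intr=0.0000 cont=0.4914 V=0.4914[hold]  S*(2)=-
k=1: j=0 S=82.8407 intr=0.0000 cont=4.2764 V=4.2764[hold]; j=1 S=94.2683 intr=0.0000 cont=1.3248 V=1.3248[hold]  S*(1)=-
k=0: j=0 S=88.3700 intr=0.0000 cont=2.7130 V=2.7130[hold]  S*(0)=-

price = 2.7130
boundary = - - - - 68.2435 63.9735 68.2435 72.7984 77.6574
tree:
2.7130
4.2764 1.3248
6.5510 2.2600 0.4914
9.7063 3.7602 0.9244 0.1044
13.8365 6.0646 1.7117 0.2208 0.0000
18.1065 9.4004 3.1055 0.4671 0.0000 0.0000
22.1093 13.8365 5.4786 0.9881 0.0000 0.0000 0.0000
25.8617 18.1065 9.2816 2.0905 0.0000 0.0000 0.0000 0.0000
29.3792 22.1093 13.8365 4.4226 0.0000 0.0000 0.0000 0.0000 0.0000
32.6767 25.8617 18.1065 9.2816 0.0000 0.0000 0.0000 0.0000 0.0000 0.0000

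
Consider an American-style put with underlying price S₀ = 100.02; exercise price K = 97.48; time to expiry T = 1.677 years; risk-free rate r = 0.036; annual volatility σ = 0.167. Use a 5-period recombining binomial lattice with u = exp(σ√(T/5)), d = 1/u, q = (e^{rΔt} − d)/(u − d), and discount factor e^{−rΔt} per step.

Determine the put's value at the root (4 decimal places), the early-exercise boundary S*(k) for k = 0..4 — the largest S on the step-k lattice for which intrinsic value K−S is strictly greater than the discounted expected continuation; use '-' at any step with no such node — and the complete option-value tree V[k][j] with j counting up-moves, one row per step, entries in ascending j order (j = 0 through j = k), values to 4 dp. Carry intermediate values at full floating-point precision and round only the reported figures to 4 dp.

params: Δt=0.33540 u=1.10155 d=0.90781 q=0.53854 e^(-rΔt)=0.98800
t_5 payoffs: 35.8104 22.6497 6.6805 0.0000 0.0000 0.0000
t_4: node(4,0) S=67.9319 payoff=29.5481 vs cont=28.3781 → 29.5481 [stop]  node(4,1) S=82.4291 payoff=15.0509 vs cont=13.8810 → 15.0509 [stop]  node(4,2) S=100.0200 payoff=0.0000 vs cont=3.0457 → 3.0457 [wait]  node(4,3) S=121.3649 payoff=0.0000 vs cont=0.0000 → 0.0000 [wait]  node(4,4) S=147.2650 payoff=0.0000 vs cont=0.0000 → 0.0000 [wait]  ⇒ S*(4)=82.4291
t_3: node(3,0) S=74.8303 payoff=22.6497 vs cont=21.4798 → 22.6497 [stop]  node(3,1) S=90.7995 payoff=6.6805 vs cont=8.4826 → 8.4826 [wait]  node(3,2) S=110.1768 payoff=0.0000 vs cont=1.3886 → 1.3886 [wait]  node(3,3) S=133.6892 payoff=0.0000 vs cont=0.0000 → 0.0000 [wait]  ⇒ S*(3)=74.8303
t_2: node(2,0) S=82.4291 payoff=15.0509 vs cont=14.8399 → 15.0509 [stop]  node(2,1) S=100.0200 payoff=0.0000 vs cont=4.6062 → 4.6062 [wait]  node(2,2) S=121.3649 payoff=0.0000 vs cont=0.6331 → 0.6331 [wait]  ⇒ S*(2)=82.4291
t_1: node(1,0) S=90.7995 payoff=6.6805 vs cont=9.3129 → 9.3129 [wait]  node(1,1) S=110.1768 payoff=0.0000 vs cont=2.4369 → 2.4369 [wait]  ⇒ S*(1)=-
t_0: node(0,0) S=100.0200 payoff=0.0000 vs cont=5.5426 → 5.5426 [wait]  ⇒ S*(0)=-

price = 5.5426
boundary = - - 82.4291 74.8303 82.4291
tree:
5.5426
9.3129 2.4369
15.0509 4.6062 0.6331
22.6497 8.4826 1.3886 0.0000
29.5481 15.0509 3.0457 0.0000 0.0000
35.8104 22.6497 6.6805 0.0000 0.0000 0.0000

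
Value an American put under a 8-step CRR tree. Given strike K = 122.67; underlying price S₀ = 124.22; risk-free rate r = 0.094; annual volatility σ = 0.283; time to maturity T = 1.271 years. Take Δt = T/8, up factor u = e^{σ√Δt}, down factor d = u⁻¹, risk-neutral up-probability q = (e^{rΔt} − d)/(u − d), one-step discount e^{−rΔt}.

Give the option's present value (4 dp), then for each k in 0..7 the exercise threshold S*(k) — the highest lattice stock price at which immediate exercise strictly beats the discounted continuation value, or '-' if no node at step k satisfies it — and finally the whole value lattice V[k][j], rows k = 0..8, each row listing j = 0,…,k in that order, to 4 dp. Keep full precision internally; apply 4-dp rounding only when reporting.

params: Δt=0.15887 u=1.11941 d=0.89333 q=0.53838 e^(-rΔt)=0.98518
t_8 payoffs: 72.2875 59.5368 43.5592 23.5381 0.0000 0.0000 0.0000 0.0000 0.0000
t_7: node(7,0) S=56.3986 payoff=66.2714 vs cont=64.4530 → 66.2714 [stop]  node(7,1) S=70.6719 payoff=51.9981 vs cont=50.1798 → 51.9981 [stop]  node(7,2) S=88.5573 payoff=34.1127 vs cont=32.2943 → 34.1127 [stop]  node(7,3) S=110.9692 payoff=11.7008 vs cont=10.7045 → 11.7008 [stop]  node(7,4) S=139.0531 payoff=0.0000 vs cont=0.0000 → 0.0000 [wait]  node(7,5) S=174.2443 payoff=0.0000 vs cont=0.0000 → 0.0000 [wait]  node(7,6) S=218.3416 payoff=0.0000 vs cont=0.0000 → 0.0000 [wait]  node(7,7) S=273.5990 payoff=0.0000 vs cont=0.0000 → 0.0000 [wait]  ⇒ S*(7)=110.9692
t_6: node(6,0) S=63.1332 payoff=59.5368 vs cont=57.7185 → 59.5368 [stop]  node(6,1) S=79.1108 payoff=43.5592 vs cont=41.7409 → 43.5592 [stop]  node(6,2) S=99.1319 payoff=23.5381 vs cont=21.7197 → 23.5381 [stop]  node(6,3) S=124.2200 payoff=0.0000 vs cont=5.3212 → 5.3212 [wait]  node(6,4) S=155.6573 payoff=0.0000 vs cont=0.0000 → 0.0000 [wait]  node(6,5) S=195.0507 payoff=0.0000 vs cont=0.0000 → 0.0000 [wait]  node(6,6) S=244.4137 payoff=0.0000 vs cont=0.0000 → 0.0000 [wait]  ⇒ S*(6)=99.1319
t_5: node(5,0) S=70.6719 payoff=51.9981 vs cont=50.1798 → 51.9981 [stop]  node(5,1) S=88.5573 payoff=34.1127 vs cont=32.2943 → 34.1127 [stop]  node(5,2) S=110.9692 payoff=11.7008 vs cont=13.5269 → 13.5269 [wait]  node(5,3) S=139.0531 payoff=0.0000 vs cont=2.4200 → 2.4200 [wait]  node(5,4) S=174.2443 payoff=0.0000 vs cont=0.0000 → 0.0000 [wait]  node(5,5) S=218.3416 payoff=0.0000 vs cont=0.0000 → 0.0000 [wait]  ⇒ S*(5)=88.5573
t_4: node(4,0) S=79.1108 payoff=43.5592 vs cont=41.7409 → 43.5592 [stop]  node(4,1) S=99.1319 payoff=23.5381 vs cont=22.6883 → 23.5381 [stop]  node(4,2) S=124.2200 payoff=0.0000 vs cont=7.4353 → 7.4353 [wait]  node(4,3) S=155.6573 payoff=0.0000 vs cont=1.1005 → 1.1005 [wait]  node(4,4) S=195.0507 payoff=0.0000 vs cont=0.0000 → 0.0000 [wait]  ⇒ S*(4)=99.1319
t_3: node(3,0) S=88.5573 payoff=34.1127 vs cont=32.2943 → 34.1127 [stop]  node(3,1) S=110.9692 payoff=11.7008 vs cont=14.6482 → 14.6482 [wait]  node(3,2) S=139.0531 payoff=0.0000 vs cont=3.9651 → 3.9651 [wait]  node(3,3) S=174.2443 payoff=0.0000 vs cont=0.5005 → 0.5005 [wait]  ⇒ S*(3)=88.5573
t_2: node(2,0) S=99.1319 payoff=23.5381 vs cont=23.2830 → 23.5381 [stop]  node(2,1) S=124.2200 payoff=0.0000 vs cont=8.7647 → 8.7647 [wait]  node(2,2) S=155.6573 payoff=0.0000 vs cont=2.0687 → 2.0687 [wait]  ⇒ S*(2)=99.1319
t_1: node(1,0) S=110.9692 payoff=11.7008 vs cont=15.3534 → 15.3534 [wait]  node(1,1) S=139.0531 payoff=0.0000 vs cont=5.0832 → 5.0832 [wait]  ⇒ S*(1)=-
t_0: node(0,0) S=124.2200 payoff=0.0000 vs cont=9.6785 → 9.6785 [wait]  ⇒ S*(0)=-

price = 9.6785
boundary = - - 99.1319 88.5573 99.1319 88.5573 99.1319 110.9692
tree:
9.6785
15.3534 5.0832
23.5381 8.7647 2.0687
34.1127 14.6482 3.9651 0.5005
43.5592 23.5381 7.4353 1.1005 0.0000
51.9981 34.1127 13.5269 2.4200 0.0000 0.0000
59.5368 43.5592 23.5381 5.3212 0.0000 0.0000 0.0000
66.2714 51.9981 34.1127 11.7008 0.0000 0.0000 0.0000 0.0000
72.2875 59.5368 43.5592 23.5381 0.0000 0.0000 0.0000 0.0000 0.0000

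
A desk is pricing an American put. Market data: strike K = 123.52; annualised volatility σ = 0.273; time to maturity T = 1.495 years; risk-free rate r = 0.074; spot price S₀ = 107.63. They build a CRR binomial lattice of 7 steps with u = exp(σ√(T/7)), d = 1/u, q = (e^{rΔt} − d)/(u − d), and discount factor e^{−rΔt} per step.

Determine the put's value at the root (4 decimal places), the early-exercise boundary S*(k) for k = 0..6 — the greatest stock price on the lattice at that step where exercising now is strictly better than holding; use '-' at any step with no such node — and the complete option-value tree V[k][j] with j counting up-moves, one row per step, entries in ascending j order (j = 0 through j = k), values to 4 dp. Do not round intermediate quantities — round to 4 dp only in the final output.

params: Δt=0.21357 u=1.13447 d=0.88147 q=0.53147 e^(-rΔt)=0.98432
t_7 payoffs: 79.0171 66.2440 49.8048 28.6473 1.4172 0.0000 0.0000 0.0000
t_6: node(6,0) S=50.4871 payoff=73.0329 vs cont=71.0961 → 73.0329 [stop]  node(6,1) S=64.9777 payoff=58.5423 vs cont=56.6055 → 58.5423 [stop]  node(6,2) S=83.6275 payoff=39.8925 vs cont=37.9557 → 39.8925 [stop]  node(6,3) S=107.6300 payoff=15.8900 vs cont=13.9532 → 15.8900 [stop]  node(6,4) S=138.5217 payoff=0.0000 vs cont=0.6536 → 0.6536 [wait]  node(6,5) S=178.2798 payoff=0.0000 vs cont=0.0000 → 0.0000 [wait]  node(6,6) S=229.4491 payoff=0.0000 vs cont=0.0000 → 0.0000 [wait]  ⇒ S*(6)=107.6300
t_5: node(5,0) S=57.2760 payoff=66.2440 vs cont=64.3072 → 66.2440 [stop]  node(5,1) S=73.7152 payoff=49.8048 vs cont=47.8680 → 49.8048 [stop]  node(5,2) S=94.8727 payoff=28.6473 vs cont=26.7105 → 28.6473 [stop]  node(5,3) S=122.1028 payoff=1.4172 vs cont=7.6702 → 7.6702 [wait]  node(5,4) S=157.1484 payoff=0.0000 vs cont=0.3014 → 0.3014 [wait]  node(5,5) S=202.2526 payoff=0.0000 vs cont=0.0000 → 0.0000 [wait]  ⇒ S*(5)=94.8727
t_4: node(4,0) S=64.9777 payoff=58.5423 vs cont=56.6055 → 58.5423 [stop]  node(4,1) S=83.6275 payoff=39.8925 vs cont=37.9557 → 39.8925 [stop]  node(4,2) S=107.6300 payoff=15.8900 vs cont=17.2243 → 17.2243 [wait]  node(4,3) S=138.5217 payoff=0.0000 vs cont=3.6951 → 3.6951 [wait]  node(4,4) S=178.2798 payoff=0.0000 vs cont=0.1390 → 0.1390 [wait]  ⇒ S*(4)=83.6275
t_3: node(3,0) S=73.7152 payoff=49.8048 vs cont=47.8680 → 49.8048 [stop]  node(3,1) S=94.8727 payoff=28.6473 vs cont=27.4086 → 28.6473 [stop]  node(3,2) S=122.1028 payoff=1.4172 vs cont=9.8767 → 9.8767 [wait]  node(3,3) S=157.1484 payoff=0.0000 vs cont=1.7769 → 1.7769 [wait]  ⇒ S*(3)=94.8727
t_2: node(2,0) S=83.6275 payoff=39.8925 vs cont=37.9557 → 39.8925 [stop]  node(2,1) S=107.6300 payoff=15.8900 vs cont=18.3786 → 18.3786 [wait]  node(2,2) S=138.5217 payoff=0.0000 vs cont=5.4845 → 5.4845 [wait]  ⇒ S*(2)=83.6275
t_1: node(1,0) S=94.8727 payoff=28.6473 vs cont=28.0124 → 28.6473 [stop]  node(1,1) S=122.1028 payoff=1.4172 vs cont=11.3451 → 11.3451 [wait]  ⇒ S*(1)=94.8727
t_0: node(0,0) S=107.6300 payoff=15.8900 vs cont=19.1468 → 19.1468 [wait]  ⇒ S*(0)=-

price = 19.1468
boundary = - 94.8727 83.6275 94.8727 83.6275 94.8727 107.6300
tree:
19.1468
28.6473 11.3451
39.8925 18.3786 5.4845
49.8048 28.6473 9.8767 1.7769
58.5423 39.8925 17.2243 3.6951 0.1390
66.2440 49.8048 28.6473 7.6702 0.3014 0.0000
73.0329 58.5423 39.8925 15.8900 0.6536 0.0000 0.0000
79.0171 66.2440 49.8048 28.6473 1.4172 0.0000 0.0000 0.0000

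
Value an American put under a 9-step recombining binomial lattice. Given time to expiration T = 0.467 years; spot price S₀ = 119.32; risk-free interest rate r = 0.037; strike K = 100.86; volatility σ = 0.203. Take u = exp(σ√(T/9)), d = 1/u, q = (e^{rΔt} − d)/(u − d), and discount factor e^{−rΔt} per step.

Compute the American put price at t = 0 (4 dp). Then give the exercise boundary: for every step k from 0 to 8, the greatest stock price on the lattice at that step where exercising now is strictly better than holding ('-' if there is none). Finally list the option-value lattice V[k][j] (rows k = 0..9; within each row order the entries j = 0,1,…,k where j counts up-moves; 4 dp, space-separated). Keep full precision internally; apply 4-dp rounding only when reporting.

params: Δt=0.05189 u=1.04733 d=0.95481 q=0.50921 e^(-rΔt)=0.99808
t_9 payoffs: 22.1607 14.5352 6.1707 0.0000 0.0000 0.0000 0.0000 0.0000 0.0000 0.0000
t_8: node(8,0) S=82.4239 payoff=18.4361 vs cont=18.2426 → 18.4361 [stop]  node(8,1) S=90.4104 payoff=10.4496 vs cont=10.2562 → 10.4496 [stop]  node(8,2) S=99.1707 payoff=1.6893 vs cont=3.0227 → 3.0227 [wait]  node(8,3) S=108.7798 payoff=0.0000 vs cont=0.0000 → 0.0000 [wait]  node(8,4) S=119.3200 payoff=0.0000 vs cont=0.0000 → 0.0000 [wait]  node(8,5) S=130.8815 payoff=0.0000 vs cont=0.0000 → 0.0000 [wait]  node(8,6) S=143.5632 payoff=0.0000 vs cont=0.0000 → 0.0000 [wait]  node(8,7) S=157.4738 payoff=0.0000 vs cont=0.0000 → 0.0000 [wait]  node(8,8) S=172.7321 payoff=0.0000 vs cont=0.0000 → 0.0000 [wait]  ⇒ S*(8)=90.4104
t_7: node(7,0) S=86.3248 payoff=14.5352 vs cont=14.3417 → 14.5352 [stop]  node(7,1) S=94.6893 payoff=6.1707 vs cont=6.6549 → 6.6549 [wait]  node(7,2) S=103.8642 payoff=0.0000 vs cont=1.4807 → 1.4807 [wait]  node(7,3) S=113.9281 payoff=0.0000 vs cont=0.0000 → 0.0000 [wait]  node(7,4) S=124.9671 payoff=0.0000 vs cont=0.0000 → 0.0000 [wait]  node(7,5) S=137.0758 payoff=0.0000 vs cont=0.0000 → 0.0000 [wait]  node(7,6) S=150.3577 payoff=0.0000 vs cont=0.0000 → 0.0000 [wait]  node(7,7) S=164.9266 payoff=0.0000 vs cont=0.0000 → 0.0000 [wait]  ⇒ S*(7)=86.3248
t_6: node(6,0) S=90.4104 payoff=10.4496 vs cont=10.5023 → 10.5023 [wait]  node(6,1) S=99.1707 payoff=1.6893 vs cont=4.0124 → 4.0124 [wait]  node(6,2) S=108.7798 payoff=0.0000 vs cont=0.7253 → 0.7253 [wait]  node(6,3) S=119.3200 payoff=0.0000 vs cont=0.0000 → 0.0000 [wait]  node(6,4) S=130.8815 payoff=0.0000 vs cont=0.0000 → 0.0000 [wait]  node(6,5) S=143.5632 payoff=0.0000 vs cont=0.0000 → 0.0000 [wait]  node(6,6) S=157.4738 payoff=0.0000 vs cont=0.0000 → 0.0000 [wait]  ⇒ S*(6)=-
t_5: node(5,0) S=94.6893 payoff=6.1707 vs cont=7.1837 → 7.1837 [wait]  node(5,1) S=103.8642 payoff=0.0000 vs cont=2.3341 → 2.3341 [wait]  node(5,2) S=113.9281 payoff=0.0000 vs cont=0.3553 → 0.3553 [wait]  node(5,3) S=124.9671 payoff=0.0000 vs cont=0.0000 → 0.0000 [wait]  node(5,4) S=137.0758 payoff=0.0000 vs cont=0.0000 → 0.0000 [wait]  node(5,5) S=150.3577 payoff=0.0000 vs cont=0.0000 → 0.0000 [wait]  ⇒ S*(5)=-
t_4: node(4,0) S=99.1707 payoff=1.6893 vs cont=4.7052 → 4.7052 [wait]  node(4,1) S=108.7798 payoff=0.0000 vs cont=1.3239 → 1.3239 [wait]  node(4,2) S=119.3200 payoff=0.0000 vs cont=0.1740 → 0.1740 [wait]  node(4,3) S=130.8815 payoff=0.0000 vs cont=0.0000 → 0.0000 [wait]  node(4,4) S=143.5632 payoff=0.0000 vs cont=0.0000 → 0.0000 [wait]  ⇒ S*(4)=-
t_3: node(3,0) S=103.8642 payoff=0.0000 vs cont=2.9777 → 2.9777 [wait]  node(3,1) S=113.9281 payoff=0.0000 vs cont=0.7370 → 0.7370 [wait]  node(3,2) S=124.9671 payoff=0.0000 vs cont=0.0852 → 0.0852 [wait]  node(3,3) S=137.0758 payoff=0.0000 vs cont=0.0000 → 0.0000 [wait]  ⇒ S*(3)=-
t_2: node(2,0) S=108.7798 payoff=0.0000 vs cont=1.8331 → 1.8331 [wait]  node(2,1) S=119.3200 payoff=0.0000 vs cont=0.4043 → 0.4043 [wait]  node(2,2) S=130.8815 payoff=0.0000 vs cont=0.0418 → 0.0418 [wait]  ⇒ S*(2)=-
t_1: node(1,0) S=113.9281 payoff=0.0000 vs cont=1.1034 → 1.1034 [wait]  node(1,1) S=124.9671 payoff=0.0000 vs cont=0.2193 → 0.2193 [wait]  ⇒ S*(1)=-
t_0: node(0,0) S=119.3200 payoff=0.0000 vs cont=0.6520 → 0.6520 [wait]  ⇒ S*(0)=-

price = 0.6520
boundary = - - - - - - - 86.3248 90.4104
tree:
0.6520
1.1034 0.2193
1.8331 0.4043 0.0418
2.9777 0.7370 0.0852 0.0000
4.7052 1.3239 0.1740 0.0000 0.0000
7.1837 2.3341 0.3553 0.0000 0.0000 0.0000
10.5023 4.0124 0.7253 0.0000 0.0000 0.0000 0.0000
14.5352 6.6549 1.4807 0.0000 0.0000 0.0000 0.0000 0.0000
18.4361 10.4496 3.0227 0.0000 0.0000 0.0000 0.0000 0.0000 0.0000
22.1607 14.5352 6.1707 0.0000 0.0000 0.0000 0.0000 0.0000 0.0000 0.0000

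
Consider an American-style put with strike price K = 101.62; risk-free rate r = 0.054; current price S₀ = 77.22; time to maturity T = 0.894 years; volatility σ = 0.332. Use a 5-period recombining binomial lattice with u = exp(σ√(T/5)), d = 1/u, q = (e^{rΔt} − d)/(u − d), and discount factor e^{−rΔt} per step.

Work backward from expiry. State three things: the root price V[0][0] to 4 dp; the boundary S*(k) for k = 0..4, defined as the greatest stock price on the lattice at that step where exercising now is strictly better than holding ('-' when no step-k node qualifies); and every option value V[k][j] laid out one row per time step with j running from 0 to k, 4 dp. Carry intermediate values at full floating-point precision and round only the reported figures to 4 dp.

Δt=0.17880, u=1.15072, d=0.86902, q=0.49940, disc=e^(-rΔt)=0.99039
k=5 terminal: V=max(K-S,0) → 63.3475 50.9415 34.5140 12.7616 0.0000 0.0000
k=4: j=0 S=44.0408 intr=57.5792 cont=56.6027 V=57.5792[EX]; j=1 S=58.3167 intr=43.3033 cont=42.3269 V=43.3033[EX]; j=2 S=77.2200 intr=24.4000 cont=23.4236 V=24.4000[EX]; j=3 S=102.2509 intr=0.0000 cont=6.3270 V=6.3270[hold]; j=4 S=135.3955 intr=0.0000 cont=0.0000 V=0.0000[hold]  S*(4)=77.2200
k=3: j=0 S=50.6785 intr=50.9415 cont=49.9650 V=50.9415[EX]; j=1 S=67.1060 intr=34.5140 cont=33.5376 V=34.5140[EX]; j=2 S=88.8584 intr=12.7616 cont=15.2266 V=15.2266[hold]; j=3 S=117.6618 intr=0.0000 cont=3.1369 V=3.1369[hold]  S*(3)=67.1060
k=2: j=0 S=58.3167 intr=43.3033 cont=42.3269 V=43.3033[EX]; j=1 S=77.2200 intr=24.4000 cont=24.6427 V=24.6427[hold]; j=2 S=102.2509 intr=0.0000 cont=9.1007 V=9.1007[hold]  S*(2)=58.3167
k=1: j=0 S=67.1060 intr=34.5140 cont=33.6576 V=34.5140[EX]; j=1 S=88.8584 intr=12.7616 cont=16.7188 V=16.7188[hold]  S*(1)=67.1060
k=0: j=0 S=77.2200 intr=24.4000 cont=25.3808 V=25.3808[hold]  S*(0)=-

price = 25.3808
boundary = - 67.1060 58.3167 67.1060 77.2200
tree:
25.3808
34.5140 16.7188
43.3033 24.6427 9.1007
50.9415 34.5140 15.2266 3.1369
57.5792 43.3033 24.4000 6.3270 0.0000
63.3475 50.9415 34.5140 12.7616 0.0000 0.0000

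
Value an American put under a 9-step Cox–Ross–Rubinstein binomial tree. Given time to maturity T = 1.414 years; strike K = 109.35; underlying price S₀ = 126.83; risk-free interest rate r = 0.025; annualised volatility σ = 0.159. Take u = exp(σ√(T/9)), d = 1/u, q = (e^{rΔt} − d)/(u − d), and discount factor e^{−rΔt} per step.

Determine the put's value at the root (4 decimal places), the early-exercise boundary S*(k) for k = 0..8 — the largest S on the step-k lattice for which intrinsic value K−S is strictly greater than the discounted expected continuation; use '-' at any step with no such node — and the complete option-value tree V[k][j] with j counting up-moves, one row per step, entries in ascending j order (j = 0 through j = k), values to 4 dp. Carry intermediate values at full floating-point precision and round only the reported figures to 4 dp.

price = 2.1150
boundary = - - - - - 92.5484 86.8957 92.5484 98.5688
tree:
2.1150
3.3842 0.9380
5.2912 1.6174 0.3064
8.0498 2.7383 0.5761 0.0552
11.8562 4.5331 1.0720 0.1144 0.0000
16.8016 7.2978 1.9688 0.2371 0.0000 0.0000
22.4543 11.3368 3.5566 0.4912 0.0000 0.0000 0.0000
27.7618 16.8016 6.2862 1.0178 0.0000 0.0000 0.0000 0.0000
32.7450 22.4543 10.7812 2.1088 0.0000 0.0000 0.0000 0.0000 0.0000
37.4239 27.7618 16.8016 4.3691 0.0000 0.0000 0.0000 0.0000 0.0000 0.0000

Δt=0.15711  u=1.06505  d=0.93892  q=0.51545  discount=0.99608
step 9 (expiry): payoffs max(K−S,0) = 37.4239 27.7618 16.8016 4.3691 0.0000 0.0000 0.0000 0.0000 0.0000 0.0000
step 8: (k=8,j=0): S=76.6050, (K−S)⁺=32.7450, hold=32.3164 ⇒ V=32.7450 exercise | (k=8,j=1): S=86.8957, (K−S)⁺=22.4543, hold=22.0257 ⇒ V=22.4543 exercise | (k=8,j=2): S=98.5688, (K−S)⁺=10.7812, hold=10.3525 ⇒ V=10.7812 exercise | (k=8,j=3): S=111.8100, (K−S)⁺=0.0000, hold=2.1088 ⇒ V=2.1088 continue | (k=8,j=4): S=126.8300, (K−S)⁺=0.0000, hold=0.0000 ⇒ V=0.0000 continue | (k=8,j=5): S=143.8677, (K−S)⁺=0.0000, hold=0.0000 ⇒ V=0.0000 continue | (k=8,j=6): S=163.1941, (K−S)⁺=0.0000, hold=0.0000 ⇒ V=0.0000 continue | (k=8,j=7): S=185.1168, (K−S)⁺=0.0000, hold=0.0000 ⇒ V=0.0000 continue | (k=8,j=8): S=209.9844, (K−S)⁺=0.0000, hold=0.0000 ⇒ V=0.0000 continue  boundary S*=98.5688
step 7: (k=7,j=0): S=81.5882, (K−S)⁺=27.7618, hold=27.3331 ⇒ V=27.7618 exercise | (k=7,j=1): S=92.5484, (K−S)⁺=16.8016, hold=16.3730 ⇒ V=16.8016 exercise | (k=7,j=2): S=104.9809, (K−S)⁺=4.3691, hold=6.2862 ⇒ V=6.2862 continue | (k=7,j=3): S=119.0834, (K−S)⁺=0.0000, hold=1.0178 ⇒ V=1.0178 continue | (k=7,j=4): S=135.0805, (K−S)⁺=0.0000, hold=0.0000 ⇒ V=0.0000 continue | (k=7,j=5): S=153.2265, (K−S)⁺=0.0000, hold=0.0000 ⇒ V=0.0000 continue | (k=7,j=6): S=173.8102, (K−S)⁺=0.0000, hold=0.0000 ⇒ V=0.0000 continue | (k=7,j=7): S=197.1589, (K−S)⁺=0.0000, hold=0.0000 ⇒ V=0.0000 continue  boundary S*=92.5484
step 6: (k=6,j=0): S=86.8957, (K−S)⁺=22.4543, hold=22.0257 ⇒ V=22.4543 exercise | (k=6,j=1): S=98.5688, (K−S)⁺=10.7812, hold=11.3368 ⇒ V=11.3368 continue | (k=6,j=2): S=111.8100, (K−S)⁺=0.0000, hold=3.5566 ⇒ V=3.5566 continue | (k=6,j=3): S=126.8300, (K−S)⁺=0.0000, hold=0.4912 ⇒ V=0.4912 continue | (k=6,j=4): S=143.8677, (K−S)⁺=0.0000, hold=0.0000 ⇒ V=0.0000 continue | (k=6,j=5): S=163.1941, (K−S)⁺=0.0000, hold=0.0000 ⇒ V=0.0000 continue | (k=6,j=6): S=185.1168, (K−S)⁺=0.0000, hold=0.0000 ⇒ V=0.0000 continue  boundary S*=86.8957
step 5: (k=5,j=0): S=92.5484, (K−S)⁺=16.8016, hold=16.6582 ⇒ V=16.8016 exercise | (k=5,j=1): S=104.9809, (K−S)⁺=4.3691, hold=7.2978 ⇒ V=7.2978 continue | (k=5,j=2): S=119.0834, (K−S)⁺=0.0000, hold=1.9688 ⇒ V=1.9688 continue | (k=5,j=3): S=135.0805, (K−S)⁺=0.0000, hold=0.2371 ⇒ V=0.2371 continue | (k=5,j=4): S=153.2265, (K−S)⁺=0.0000, hold=0.0000 ⇒ V=0.0000 continue | (k=5,j=5): S=173.8102, (K−S)⁺=0.0000, hold=0.0000 ⇒ V=0.0000 continue  boundary S*=92.5484
step 4: (k=4,j=0): S=98.5688, (K−S)⁺=10.7812, hold=11.8562 ⇒ V=11.8562 continue | (k=4,j=1): S=111.8100, (K−S)⁺=0.0000, hold=4.5331 ⇒ V=4.5331 continue | (k=4,j=2): S=126.8300, (K−S)⁺=0.0000, hold=1.0720 ⇒ V=1.0720 continue | (k=4,j=3): S=143.8677, (K−S)⁺=0.0000, hold=0.1144 ⇒ V=0.1144 continue | (k=4,j=4): S=163.1941, (K−S)⁺=0.0000, hold=0.0000 ⇒ V=0.0000 continue  boundary S*=-
step 3: (k=3,j=0): S=104.9809, (K−S)⁺=4.3691, hold=8.0498 ⇒ V=8.0498 continue | (k=3,j=1): S=119.0834, (K−S)⁺=0.0000, hold=2.7383 ⇒ V=2.7383 continue | (k=3,j=2): S=135.0805, (K−S)⁺=0.0000, hold=0.5761 ⇒ V=0.5761 continue | (k=3,j=3): S=153.2265, (K−S)⁺=0.0000, hold=0.0552 ⇒ V=0.0552 continue  boundary S*=-
step 2: (k=2,j=0): S=111.8100, (K−S)⁺=0.0000, hold=5.2912 ⇒ V=5.2912 continue | (k=2,j=1): S=126.8300, (K−S)⁺=0.0000, hold=1.6174 ⇒ V=1.6174 continue | (k=2,j=2): S=143.8677, (K−S)⁺=0.0000, hold=0.3064 ⇒ V=0.3064 continue  boundary S*=-
step 1: (k=1,j=0): S=119.0834, (K−S)⁺=0.0000, hold=3.3842 ⇒ V=3.3842 continue | (k=1,j=1): S=135.0805, (K−S)⁺=0.0000, hold=0.9380 ⇒ V=0.9380 continue  boundary S*=-
step 0: (k=0,j=0): S=126.8300, (K−S)⁺=0.0000, hold=2.1150 ⇒ V=2.1150 continue  boundary S*=-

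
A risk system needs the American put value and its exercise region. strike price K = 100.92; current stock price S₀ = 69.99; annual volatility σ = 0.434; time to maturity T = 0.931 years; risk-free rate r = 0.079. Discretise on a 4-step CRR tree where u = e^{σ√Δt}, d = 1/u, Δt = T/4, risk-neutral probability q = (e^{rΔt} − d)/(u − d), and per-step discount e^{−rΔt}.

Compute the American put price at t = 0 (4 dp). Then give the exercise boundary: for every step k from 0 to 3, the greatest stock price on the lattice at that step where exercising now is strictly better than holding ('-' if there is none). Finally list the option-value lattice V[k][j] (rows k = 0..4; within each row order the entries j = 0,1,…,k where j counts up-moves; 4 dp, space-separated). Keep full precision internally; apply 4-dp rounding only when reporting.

price = 31.2740
boundary = - 56.7680 69.9900 56.7680
tree:
31.2740
44.1520 19.1486
54.8762 30.9300 7.6986
63.5745 44.1520 15.4311 0.0000
70.6295 54.8762 30.9300 0.0000 0.0000

Δt=0.23275  u=1.23291  d=0.81109  q=0.49184  discount=0.98178
step 4 (expiry): payoffs max(K−S,0) = 70.6295 54.8762 30.9300 0.0000 0.0000
step 3: (k=3,j=0): S=37.3455, (K−S)⁺=63.5745, hold=61.7358 ⇒ V=63.5745 exercise | (k=3,j=1): S=56.7680, (K−S)⁺=44.1520, hold=42.3133 ⇒ V=44.1520 exercise | (k=3,j=2): S=86.2916, (K−S)⁺=14.6284, hold=15.4311 ⇒ V=15.4311 continue | (k=3,j=3): S=131.1696, (K−S)⁺=0.0000, hold=0.0000 ⇒ V=0.0000 continue  boundary S*=56.7680
step 2: (k=2,j=0): S=46.0438, (K−S)⁺=54.8762, hold=53.0375 ⇒ V=54.8762 exercise | (k=2,j=1): S=69.9900, (K−S)⁺=30.9300, hold=29.4789 ⇒ V=30.9300 exercise | (k=2,j=2): S=106.3900, (K−S)⁺=0.0000, hold=7.6986 ⇒ V=7.6986 continue  boundary S*=69.9900
step 1: (k=1,j=0): S=56.7680, (K−S)⁺=44.1520, hold=42.3133 ⇒ V=44.1520 exercise | (k=1,j=1): S=86.2916, (K−S)⁺=14.6284, hold=19.1486 ⇒ V=19.1486 continue  boundary S*=56.7680
step 0: (k=0,j=0): S=69.9900, (K−S)⁺=30.9300, hold=31.2740 ⇒ V=31.2740 continue  boundary S*=-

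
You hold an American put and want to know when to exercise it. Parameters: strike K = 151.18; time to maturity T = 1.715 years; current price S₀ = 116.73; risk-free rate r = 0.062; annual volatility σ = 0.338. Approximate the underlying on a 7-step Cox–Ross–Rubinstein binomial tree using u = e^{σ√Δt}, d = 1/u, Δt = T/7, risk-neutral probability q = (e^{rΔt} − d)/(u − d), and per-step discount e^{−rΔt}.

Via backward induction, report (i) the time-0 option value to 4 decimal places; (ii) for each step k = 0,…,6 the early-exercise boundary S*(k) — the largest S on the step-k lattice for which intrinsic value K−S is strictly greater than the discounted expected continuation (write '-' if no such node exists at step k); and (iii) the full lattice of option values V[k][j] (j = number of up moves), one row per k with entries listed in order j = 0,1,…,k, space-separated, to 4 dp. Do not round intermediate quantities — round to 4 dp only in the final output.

price = 38.1497
boundary = - 98.7471 83.5346 98.7471 83.5346 98.7471 116.7300
tree:
38.1497
52.4329 25.2411
67.6454 37.0458 14.3814
80.5144 52.4329 23.0165 6.3136
91.4008 67.6454 35.5666 11.3552 1.5399
100.6101 80.5144 52.4329 20.0355 3.1509 0.0000
108.4007 91.4008 67.6454 34.4500 6.4473 0.0000 0.0000
114.9911 100.6101 80.5144 52.4329 13.1922 0.0000 0.0000 0.0000

Δt=0.24500, u=1.18211, d=0.84594, q=0.50380, disc=e^(-rΔt)=0.98492
k=7 terminal: V=max(K-S,0) → 114.9911 100.6101 80.5144 52.4329 13.1922 0.0000 0.0000 0.0000
k=6: j=0 S=42.7793 intr=108.4007 cont=106.1216 V=108.4007[EX]; j=1 S=59.7792 intr=91.4008 cont=89.1217 V=91.4008[EX]; j=2 S=83.5346 intr=67.6454 cont=65.3664 V=67.6454[EX]; j=3 S=116.7300 intr=34.4500 cont=32.1709 V=34.4500[EX]; j=4 S=163.1168 intr=0.0000 cont=6.4473 V=6.4473[hold]; j=5 S=227.9370 intr=0.0000 cont=0.0000 V=0.0000[hold]; j=6 S=318.5159 intr=0.0000 cont=0.0000 V=0.0000[hold]  S*(6)=116.7300
k=5: j=0 S=50.5699 intr=100.6101 cont=98.3310 V=100.6101[EX]; j=1 S=70.6656 intr=80.5144 cont=78.2353 V=80.5144[EX]; j=2 S=98.7471 intr=52.4329 cont=50.1538 V=52.4329[EX]; j=3 S=137.9878 intr=13.1922 cont=20.0355 V=20.0355[hold]; j=4 S=192.8221 intr=0.0000 cont=3.1509 V=3.1509[hold]; j=5 S=269.4468 intr=0.0000 cont=0.0000 V=0.0000[hold]  S*(5)=98.7471
k=4: j=0 S=59.7792 intr=91.4008 cont=89.1217 V=91.4008[EX]; j=1 S=83.5346 intr=67.6454 cont=65.3664 V=67.6454[EX]; j=2 S=116.7300 intr=34.4500 cont=35.5666 V=35.5666[hold]; j=3 S=163.1168 intr=0.0000 cont=11.3552 V=11.3552[hold]; j=4 S=227.9370 intr=0.0000 cont=1.5399 V=1.5399[hold]  S*(4)=83.5346
k=3: j=0 S=70.6656 intr=80.5144 cont=78.2353 V=80.5144[EX]; j=1 S=98.7471 intr=52.4329 cont=50.7079 V=52.4329[EX]; j=2 S=137.9878 intr=13.1922 cont=23.0165 V=23.0165[hold]; j=3 S=192.8221 intr=0.0000 cont=6.3136 V=6.3136[hold]  S*(3)=98.7471
k=2: j=0 S=83.5346 intr=67.6454 cont=65.3664 V=67.6454[EX]; j=1 S=116.7300 intr=34.4500 cont=37.0458 V=37.0458[hold]; j=2 S=163.1168 intr=0.0000 cont=14.3814 V=14.3814[hold]  S*(2)=83.5346
k=1: j=0 S=98.7471 intr=52.4329 cont=51.4419 V=52.4329[EX]; j=1 S=137.9878 intr=13.1922 cont=25.2411 V=25.2411[hold]  S*(1)=98.7471
k=0: j=0 S=116.7300 intr=34.4500 cont=38.1497 V=38.1497[hold]  S*(0)=-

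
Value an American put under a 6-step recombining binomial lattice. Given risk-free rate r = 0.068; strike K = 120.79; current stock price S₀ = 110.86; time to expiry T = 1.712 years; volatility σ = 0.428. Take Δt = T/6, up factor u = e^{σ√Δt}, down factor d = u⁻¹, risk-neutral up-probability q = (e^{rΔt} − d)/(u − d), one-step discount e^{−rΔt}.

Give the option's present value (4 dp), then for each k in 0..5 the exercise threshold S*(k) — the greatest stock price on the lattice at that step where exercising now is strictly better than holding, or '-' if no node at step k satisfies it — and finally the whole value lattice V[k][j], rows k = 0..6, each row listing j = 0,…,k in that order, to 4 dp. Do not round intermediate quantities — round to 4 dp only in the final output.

Δt=0.28533  u=1.25687  d=0.79563  q=0.48557  discount=0.98078
step 6 (expiry): payoffs max(K−S,0) = 92.6686 76.3662 50.6129 9.9300 0.0000 0.0000 0.0000
step 5: (k=5,j=0): S=35.3449, (K−S)⁺=85.4451, hold=83.1241 ⇒ V=85.4451 exercise | (k=5,j=1): S=55.8349, (K−S)⁺=64.9551, hold=62.6341 ⇒ V=64.9551 exercise | (k=5,j=2): S=88.2034, (K−S)⁺=32.5866, hold=30.2656 ⇒ V=32.5866 exercise | (k=5,j=3): S=139.3364, (K−S)⁺=0.0000, hold=5.0101 ⇒ V=5.0101 continue | (k=5,j=4): S=220.1122, (K−S)⁺=0.0000, hold=0.0000 ⇒ V=0.0000 continue | (k=5,j=5): S=347.7151, (K−S)⁺=0.0000, hold=0.0000 ⇒ V=0.0000 continue  boundary S*=88.2034
step 4: (k=4,j=0): S=44.4238, (K−S)⁺=76.3662, hold=74.0451 ⇒ V=76.3662 exercise | (k=4,j=1): S=70.1771, (K−S)⁺=50.6129, hold=48.2918 ⇒ V=50.6129 exercise | (k=4,j=2): S=110.8600, (K−S)⁺=9.9300, hold=18.8275 ⇒ V=18.8275 continue | (k=4,j=3): S=175.1275, (K−S)⁺=0.0000, hold=2.5278 ⇒ V=2.5278 continue | (k=4,j=4): S=276.6520, (K−S)⁺=0.0000, hold=0.0000 ⇒ V=0.0000 continue  boundary S*=70.1771
step 3: (k=3,j=0): S=55.8349, (K−S)⁺=64.9551, hold=62.6341 ⇒ V=64.9551 exercise | (k=3,j=1): S=88.2034, (K−S)⁺=32.5866, hold=34.5029 ⇒ V=34.5029 continue | (k=3,j=2): S=139.3364, (K−S)⁺=0.0000, hold=10.7032 ⇒ V=10.7032 continue | (k=3,j=3): S=220.1122, (K−S)⁺=0.0000, hold=1.2754 ⇒ V=1.2754 continue  boundary S*=55.8349
step 2: (k=2,j=0): S=70.1771, (K−S)⁺=50.6129, hold=49.2044 ⇒ V=50.6129 exercise | (k=2,j=1): S=110.8600, (K−S)⁺=9.9300, hold=22.5056 ⇒ V=22.5056 continue | (k=2,j=2): S=175.1275, (K−S)⁺=0.0000, hold=6.0076 ⇒ V=6.0076 continue  boundary S*=70.1771
step 1: (k=1,j=0): S=88.2034, (K−S)⁺=32.5866, hold=36.2545 ⇒ V=36.2545 continue | (k=1,j=1): S=139.3364, (K−S)⁺=0.0000, hold=14.2162 ⇒ V=14.2162 continue  boundary S*=-
step 0: (k=0,j=0): S=110.8600, (K−S)⁺=9.9300, hold=25.0624 ⇒ V=25.0624 continue  boundary S*=-

price = 25.0624
boundary = - - 70.1771 55.8349 70.1771 88.2034
tree:
25.0624
36.2545 14.2162
50.6129 22.5056 6.0076
64.9551 34.5029 10.7032 1.2754
76.3662 50.6129 18.8275 2.5278 0.0000
85.4451 64.9551 32.5866 5.0101 0.0000 0.0000
92.6686 76.3662 50.6129 9.9300 0.0000 0.0000 0.0000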